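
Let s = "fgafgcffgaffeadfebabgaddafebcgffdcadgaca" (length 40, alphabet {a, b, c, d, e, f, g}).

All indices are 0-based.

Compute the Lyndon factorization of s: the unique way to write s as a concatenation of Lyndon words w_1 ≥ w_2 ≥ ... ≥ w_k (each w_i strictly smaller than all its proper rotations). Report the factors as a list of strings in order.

["fg", "afgcffg", "affe", "adfeb", "abgaddafebcgffdcadgac", "a"]

emit factor 1: 'fg' (i=0, period=2)
emit factor 2: 'afgcffg' (i=2, period=7)
emit factor 3: 'affe' (i=9, period=4)
emit factor 4: 'adfeb' (i=13, period=5)
emit factor 5: 'abgaddafebcgffdcadgac' (i=18, period=21)
emit factor 6: 'a' (i=39, period=1)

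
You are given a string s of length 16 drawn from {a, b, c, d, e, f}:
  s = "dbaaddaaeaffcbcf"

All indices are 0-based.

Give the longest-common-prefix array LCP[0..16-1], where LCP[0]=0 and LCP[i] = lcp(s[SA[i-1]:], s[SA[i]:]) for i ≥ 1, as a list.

rank→(start, suffix):
  0 → (2, 'aaddaaeaffcbcf')
  1 → (6, 'aaeaffcbcf')
  2 → (3, 'addaaeaffcbcf')
  3 → (7, 'aeaffcbcf')
  4 → (9, 'affcbcf')
  5 → (1, 'baaddaaeaffcbcf')
  6 → (13, 'bcf')
  7 → (12, 'cbcf')
  8 → (14, 'cf')
  9 → (5, 'daaeaffcbcf')
  10 → (0, 'dbaaddaaeaffcbcf')
  11 → (4, 'ddaaeaffcbcf')
  12 → (8, 'eaffcbcf')
  13 → (15, 'f')
  14 → (11, 'fcbcf')
  15 → (10, 'ffcbcf')

SA = [2, 6, 3, 7, 9, 1, 13, 12, 14, 5, 0, 4, 8, 15, 11, 10]
rank  pair      lcp
   1  s[2:],s[6:]  2  'aa'
   2  s[6:],s[3:]  1  'a'
   3  s[3:],s[7:]  1  'a'
   4  s[7:],s[9:]  1  'a'
   5  s[9:],s[1:]  0  ''
   6  s[1:],s[13:]  1  'b'
   7  s[13:],s[12:]  0  ''
   8  s[12:],s[14:]  1  'c'
   9  s[14:],s[5:]  0  ''
  10  s[5:],s[0:]  1  'd'
  11  s[0:],s[4:]  1  'd'
  12  s[4:],s[8:]  0  ''
  13  s[8:],s[15:]  0  ''
  14  s[15:],s[11:]  1  'f'
  15  s[11:],s[10:]  1  'f'

[0, 2, 1, 1, 1, 0, 1, 0, 1, 0, 1, 1, 0, 0, 1, 1]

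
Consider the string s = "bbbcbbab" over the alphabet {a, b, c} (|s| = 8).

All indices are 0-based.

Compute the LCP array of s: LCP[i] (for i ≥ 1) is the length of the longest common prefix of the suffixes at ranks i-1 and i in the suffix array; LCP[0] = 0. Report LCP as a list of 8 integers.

rank→(start, suffix):
  0 → (6, 'ab')
  1 → (7, 'b')
  2 → (5, 'bab')
  3 → (4, 'bbab')
  4 → (0, 'bbbcbbab')
  5 → (1, 'bbcbbab')
  6 → (2, 'bcbbab')
  7 → (3, 'cbbab')

SA = [6, 7, 5, 4, 0, 1, 2, 3]
i: (SA[i-1],SA[i]) lcp shared
  1: (6,7) 0 ''
  2: (7,5) 1 'b'
  3: (5,4) 1 'b'
  4: (4,0) 2 'bb'
  5: (0,1) 2 'bb'
  6: (1,2) 1 'b'
  7: (2,3) 0 ''

[0, 0, 1, 1, 2, 2, 1, 0]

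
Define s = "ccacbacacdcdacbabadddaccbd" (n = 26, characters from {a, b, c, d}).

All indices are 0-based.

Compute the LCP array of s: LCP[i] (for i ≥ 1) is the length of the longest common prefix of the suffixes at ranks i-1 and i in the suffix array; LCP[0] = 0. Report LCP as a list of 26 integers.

rank→(start, suffix):
  0 → (15, 'abadddaccbd')
  1 → (5, 'acacdcdacbabadddaccbd')
  2 → (12, 'acbabadddaccbd')
  3 → (2, 'acbacacdcdacbabadddaccbd')
  4 → (21, 'accbd')
  5 → (7, 'acdcdacbabadddaccbd')
  6 → (17, 'adddaccbd')
  7 → (14, 'babadddaccbd')
  8 → (4, 'bacacdcdacbabadddaccbd')
  9 → (16, 'badddaccbd')
  10 → (24, 'bd')
  11 → (1, 'cacbacacdcdacbabadddaccbd')
  12 → (6, 'cacdcdacbabadddaccbd')
  13 → (13, 'cbabadddaccbd')
  14 → (3, 'cbacacdcdacbabadddaccbd')
  15 → (23, 'cbd')
  16 → (0, 'ccacbacacdcdacbabadddaccbd')
  17 → (22, 'ccbd')
  18 → (10, 'cdacbabadddaccbd')
  19 → (8, 'cdcdacbabadddaccbd')
  20 → (25, 'd')
  21 → (11, 'dacbabadddaccbd')
  22 → (20, 'daccbd')
  23 → (9, 'dcdacbabadddaccbd')
  24 → (19, 'ddaccbd')
  25 → (18, 'dddaccbd')

SA = [15, 5, 12, 2, 21, 7, 17, 14, 4, 16, 24, 1, 6, 13, 3, 23, 0, 22, 10, 8, 25, 11, 20, 9, 19, 18]
rank  pair      lcp
   1  s[15:],s[5:]  1  'a'
   2  s[5:],s[12:]  2  'ac'
   3  s[12:],s[2:]  4  'acba'
   4  s[2:],s[21:]  2  'ac'
   5  s[21:],s[7:]  2  'ac'
   6  s[7:],s[17:]  1  'a'
   7  s[17:],s[14:]  0  ''
   8  s[14:],s[4:]  2  'ba'
   9  s[4:],s[16:]  2  'ba'
  10  s[16:],s[24:]  1  'b'
  11  s[24:],s[1:]  0  ''
  12  s[1:],s[6:]  3  'cac'
  13  s[6:],s[13:]  1  'c'
  14  s[13:],s[3:]  3  'cba'
  15  s[3:],s[23:]  2  'cb'
  16  s[23:],s[0:]  1  'c'
  17  s[0:],s[22:]  2  'cc'
  18  s[22:],s[10:]  1  'c'
  19  s[10:],s[8:]  2  'cd'
  20  s[8:],s[25:]  0  ''
  21  s[25:],s[11:]  1  'd'
  22  s[11:],s[20:]  3  'dac'
  23  s[20:],s[9:]  1  'd'
  24  s[9:],s[19:]  1  'd'
  25  s[19:],s[18:]  2  'dd'

[0, 1, 2, 4, 2, 2, 1, 0, 2, 2, 1, 0, 3, 1, 3, 2, 1, 2, 1, 2, 0, 1, 3, 1, 1, 2]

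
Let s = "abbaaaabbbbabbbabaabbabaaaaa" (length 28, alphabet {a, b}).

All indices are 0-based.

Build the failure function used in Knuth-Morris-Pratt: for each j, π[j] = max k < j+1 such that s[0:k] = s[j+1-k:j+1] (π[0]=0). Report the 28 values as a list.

π[0] = 0
j=1 s[j]='b': π[1]=0 (border '')
j=2 s[j]='b': π[2]=0 (border '')
j=3 s[j]='a': π[3]=1 (border 'a')
j=4 s[j]='a': k: 1→0; π[4]=1 (border 'a')
j=5 s[j]='a': k: 1→0; π[5]=1 (border 'a')
j=6 s[j]='a': k: 1→0; π[6]=1 (border 'a')
j=7 s[j]='b': π[7]=2 (border 'ab')
j=8 s[j]='b': π[8]=3 (border 'abb')
j=9 s[j]='b': k: 3→0; π[9]=0 (border '')
j=10 s[j]='b': π[10]=0 (border '')
j=11 s[j]='a': π[11]=1 (border 'a')
j=12 s[j]='b': π[12]=2 (border 'ab')
j=13 s[j]='b': π[13]=3 (border 'abb')
j=14 s[j]='b': k: 3→0; π[14]=0 (border '')
j=15 s[j]='a': π[15]=1 (border 'a')
j=16 s[j]='b': π[16]=2 (border 'ab')
j=17 s[j]='a': k: 2→0; π[17]=1 (border 'a')
j=18 s[j]='a': k: 1→0; π[18]=1 (border 'a')
j=19 s[j]='b': π[19]=2 (border 'ab')
j=20 s[j]='b': π[20]=3 (border 'abb')
j=21 s[j]='a': π[21]=4 (border 'abba')
j=22 s[j]='b': k: 4→1; π[22]=2 (border 'ab')
j=23 s[j]='a': k: 2→0; π[23]=1 (border 'a')
j=24 s[j]='a': k: 1→0; π[24]=1 (border 'a')
j=25 s[j]='a': k: 1→0; π[25]=1 (border 'a')
j=26 s[j]='a': k: 1→0; π[26]=1 (border 'a')
j=27 s[j]='a': k: 1→0; π[27]=1 (border 'a')

[0, 0, 0, 1, 1, 1, 1, 2, 3, 0, 0, 1, 2, 3, 0, 1, 2, 1, 1, 2, 3, 4, 2, 1, 1, 1, 1, 1]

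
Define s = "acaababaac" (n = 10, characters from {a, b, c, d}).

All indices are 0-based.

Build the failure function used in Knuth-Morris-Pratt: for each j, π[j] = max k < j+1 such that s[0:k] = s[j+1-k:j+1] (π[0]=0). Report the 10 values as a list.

π[0] = 0
j=1 s[j]='c': π[1]=0 (border '')
j=2 s[j]='a': π[2]=1 (border 'a')
j=3 s[j]='a': k: 1→0; π[3]=1 (border 'a')
j=4 s[j]='b': k: 1→0; π[4]=0 (border '')
j=5 s[j]='a': π[5]=1 (border 'a')
j=6 s[j]='b': k: 1→0; π[6]=0 (border '')
j=7 s[j]='a': π[7]=1 (border 'a')
j=8 s[j]='a': k: 1→0; π[8]=1 (border 'a')
j=9 s[j]='c': π[9]=2 (border 'ac')

[0, 0, 1, 1, 0, 1, 0, 1, 1, 2]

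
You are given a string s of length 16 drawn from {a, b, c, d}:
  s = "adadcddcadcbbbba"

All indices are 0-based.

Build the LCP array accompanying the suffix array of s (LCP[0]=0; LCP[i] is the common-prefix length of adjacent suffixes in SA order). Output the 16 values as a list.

[0, 1, 2, 3, 0, 1, 2, 3, 0, 1, 1, 0, 1, 2, 2, 1]

rank→(start, suffix):
  0 → (15, 'a')
  1 → (0, 'adadcddcadcbbbba')
  2 → (8, 'adcbbbba')
  3 → (2, 'adcddcadcbbbba')
  4 → (14, 'ba')
  5 → (13, 'bba')
  6 → (12, 'bbba')
  7 → (11, 'bbbba')
  8 → (7, 'cadcbbbba')
  9 → (10, 'cbbbba')
  10 → (4, 'cddcadcbbbba')
  11 → (1, 'dadcddcadcbbbba')
  12 → (6, 'dcadcbbbba')
  13 → (9, 'dcbbbba')
  14 → (3, 'dcddcadcbbbba')
  15 → (5, 'ddcadcbbbba')

SA = [15, 0, 8, 2, 14, 13, 12, 11, 7, 10, 4, 1, 6, 9, 3, 5]
i: (SA[i-1],SA[i]) lcp shared
  1: (15,0) 1 'a'
  2: (0,8) 2 'ad'
  3: (8,2) 3 'adc'
  4: (2,14) 0 ''
  5: (14,13) 1 'b'
  6: (13,12) 2 'bb'
  7: (12,11) 3 'bbb'
  8: (11,7) 0 ''
  9: (7,10) 1 'c'
  10: (10,4) 1 'c'
  11: (4,1) 0 ''
  12: (1,6) 1 'd'
  13: (6,9) 2 'dc'
  14: (9,3) 2 'dc'
  15: (3,5) 1 'd'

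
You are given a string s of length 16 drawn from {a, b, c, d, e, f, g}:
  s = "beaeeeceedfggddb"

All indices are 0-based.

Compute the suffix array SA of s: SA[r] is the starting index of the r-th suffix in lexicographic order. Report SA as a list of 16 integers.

[2, 15, 0, 6, 14, 13, 9, 1, 5, 8, 4, 7, 3, 10, 12, 11]

rank | idx | suffix
   0 |   2 | aeeeceedfggddb
   1 |  15 | b
   2 |   0 | beaeeeceedfggddb
   3 |   6 | ceedfggddb
   4 |  14 | db
   5 |  13 | ddb
   6 |   9 | dfggddb
   7 |   1 | eaeeeceedfggddb
   8 |   5 | eceedfggddb
   9 |   8 | edfggddb
  10 |   4 | eeceedfggddb
  11 |   7 | eedfggddb
  12 |   3 | eeeceedfggddb
  13 |  10 | fggddb
  14 |  12 | gddb
  15 |  11 | ggddb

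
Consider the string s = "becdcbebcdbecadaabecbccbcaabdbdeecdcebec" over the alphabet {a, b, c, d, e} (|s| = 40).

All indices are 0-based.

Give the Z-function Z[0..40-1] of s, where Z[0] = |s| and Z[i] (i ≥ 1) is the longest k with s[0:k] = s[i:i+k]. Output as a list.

Z[0]=40
i=1: i≥r, start 0; Z[1]=0
i=2: i≥r, start 0; Z[2]=0
i=3: i≥r, start 0; Z[3]=0
i=4: i≥r, start 0; Z[4]=0
i=5: i≥r, start 0; Z[5]=2 grow→box=[5,7)
i=6: min(r-i=1, Z[1]=0)=0; Z[6]=0
i=7: i≥r, start 0; Z[7]=1 grow→box=[7,8)
i=8: i≥r, start 0; Z[8]=0
i=9: i≥r, start 0; Z[9]=0
i=10: i≥r, start 0; Z[10]=3 grow→box=[10,13)
i=11: min(r-i=2, Z[1]=0)=0; Z[11]=0
i=12: min(r-i=1, Z[2]=0)=0; Z[12]=0
i=13: i≥r, start 0; Z[13]=0
i=14: i≥r, start 0; Z[14]=0
i=15: i≥r, start 0; Z[15]=0
i=16: i≥r, start 0; Z[16]=0
i=17: i≥r, start 0; Z[17]=3 grow→box=[17,20)
i=18: min(r-i=2, Z[1]=0)=0; Z[18]=0
i=19: min(r-i=1, Z[2]=0)=0; Z[19]=0
i=20: i≥r, start 0; Z[20]=1 grow→box=[20,21)
i=21: i≥r, start 0; Z[21]=0
i=22: i≥r, start 0; Z[22]=0
i=23: i≥r, start 0; Z[23]=1 grow→box=[23,24)
i=24: i≥r, start 0; Z[24]=0
i=25: i≥r, start 0; Z[25]=0
i=26: i≥r, start 0; Z[26]=0
i=27: i≥r, start 0; Z[27]=1 grow→box=[27,28)
i=28: i≥r, start 0; Z[28]=0
i=29: i≥r, start 0; Z[29]=1 grow→box=[29,30)
i=30: i≥r, start 0; Z[30]=0
i=31: i≥r, start 0; Z[31]=0
i=32: i≥r, start 0; Z[32]=0
i=33: i≥r, start 0; Z[33]=0
i=34: i≥r, start 0; Z[34]=0
i=35: i≥r, start 0; Z[35]=0
i=36: i≥r, start 0; Z[36]=0
i=37: i≥r, start 0; Z[37]=3 grow→box=[37,40)
i=38: min(r-i=2, Z[1]=0)=0; Z[38]=0
i=39: min(r-i=1, Z[2]=0)=0; Z[39]=0

[40, 0, 0, 0, 0, 2, 0, 1, 0, 0, 3, 0, 0, 0, 0, 0, 0, 3, 0, 0, 1, 0, 0, 1, 0, 0, 0, 1, 0, 1, 0, 0, 0, 0, 0, 0, 0, 3, 0, 0]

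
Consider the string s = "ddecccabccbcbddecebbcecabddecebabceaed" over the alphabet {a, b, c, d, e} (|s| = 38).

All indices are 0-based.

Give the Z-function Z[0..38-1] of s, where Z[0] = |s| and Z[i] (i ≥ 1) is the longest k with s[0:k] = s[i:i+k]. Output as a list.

[38, 1, 0, 0, 0, 0, 0, 0, 0, 0, 0, 0, 0, 4, 1, 0, 0, 0, 0, 0, 0, 0, 0, 0, 0, 4, 1, 0, 0, 0, 0, 0, 0, 0, 0, 0, 0, 1]

Z[0]=38
i=1: i≥r, start 0; Z[1]=1 grow→box=[1,2)
i=2: i≥r, start 0; Z[2]=0
i=3: i≥r, start 0; Z[3]=0
i=4: i≥r, start 0; Z[4]=0
i=5: i≥r, start 0; Z[5]=0
i=6: i≥r, start 0; Z[6]=0
i=7: i≥r, start 0; Z[7]=0
i=8: i≥r, start 0; Z[8]=0
i=9: i≥r, start 0; Z[9]=0
i=10: i≥r, start 0; Z[10]=0
i=11: i≥r, start 0; Z[11]=0
i=12: i≥r, start 0; Z[12]=0
i=13: i≥r, start 0; Z[13]=4 grow→box=[13,17)
i=14: min(r-i=3, Z[1]=1)=1; Z[14]=1
i=15: min(r-i=2, Z[2]=0)=0; Z[15]=0
i=16: min(r-i=1, Z[3]=0)=0; Z[16]=0
i=17: i≥r, start 0; Z[17]=0
i=18: i≥r, start 0; Z[18]=0
i=19: i≥r, start 0; Z[19]=0
i=20: i≥r, start 0; Z[20]=0
i=21: i≥r, start 0; Z[21]=0
i=22: i≥r, start 0; Z[22]=0
i=23: i≥r, start 0; Z[23]=0
i=24: i≥r, start 0; Z[24]=0
i=25: i≥r, start 0; Z[25]=4 grow→box=[25,29)
i=26: min(r-i=3, Z[1]=1)=1; Z[26]=1
i=27: min(r-i=2, Z[2]=0)=0; Z[27]=0
i=28: min(r-i=1, Z[3]=0)=0; Z[28]=0
i=29: i≥r, start 0; Z[29]=0
i=30: i≥r, start 0; Z[30]=0
i=31: i≥r, start 0; Z[31]=0
i=32: i≥r, start 0; Z[32]=0
i=33: i≥r, start 0; Z[33]=0
i=34: i≥r, start 0; Z[34]=0
i=35: i≥r, start 0; Z[35]=0
i=36: i≥r, start 0; Z[36]=0
i=37: i≥r, start 0; Z[37]=1 grow→box=[37,38)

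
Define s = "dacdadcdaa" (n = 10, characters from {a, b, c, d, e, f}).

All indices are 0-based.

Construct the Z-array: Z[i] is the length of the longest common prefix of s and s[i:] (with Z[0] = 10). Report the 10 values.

Z[0]=10
i=1: fresh scan; Z[1]=0
i=2: fresh scan; Z[2]=0
i=3: fresh scan; Z[3]=2 extend→box=[3,5)
i=4: min(r-i=1, Z[1]=0)=0; Z[4]=0
i=5: fresh scan; Z[5]=1 extend→box=[5,6)
i=6: fresh scan; Z[6]=0
i=7: fresh scan; Z[7]=2 extend→box=[7,9)
i=8: min(r-i=1, Z[1]=0)=0; Z[8]=0
i=9: fresh scan; Z[9]=0

[10, 0, 0, 2, 0, 1, 0, 2, 0, 0]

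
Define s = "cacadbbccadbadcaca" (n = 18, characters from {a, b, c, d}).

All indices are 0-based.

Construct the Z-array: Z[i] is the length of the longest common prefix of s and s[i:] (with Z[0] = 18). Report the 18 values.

[18, 0, 2, 0, 0, 0, 0, 1, 2, 0, 0, 0, 0, 0, 4, 0, 2, 0]

Z[0]=18
i=1: fresh scan; Z[1]=0
i=2: fresh scan; Z[2]=2 extend→box=[2,4)
i=3: min(r-i=1, Z[1]=0)=0; Z[3]=0
i=4: fresh scan; Z[4]=0
i=5: fresh scan; Z[5]=0
i=6: fresh scan; Z[6]=0
i=7: fresh scan; Z[7]=1 extend→box=[7,8)
i=8: fresh scan; Z[8]=2 extend→box=[8,10)
i=9: min(r-i=1, Z[1]=0)=0; Z[9]=0
i=10: fresh scan; Z[10]=0
i=11: fresh scan; Z[11]=0
i=12: fresh scan; Z[12]=0
i=13: fresh scan; Z[13]=0
i=14: fresh scan; Z[14]=4 extend→box=[14,18)
i=15: min(r-i=3, Z[1]=0)=0; Z[15]=0
i=16: min(r-i=2, Z[2]=2)=2; Z[16]=2
i=17: min(r-i=1, Z[3]=0)=0; Z[17]=0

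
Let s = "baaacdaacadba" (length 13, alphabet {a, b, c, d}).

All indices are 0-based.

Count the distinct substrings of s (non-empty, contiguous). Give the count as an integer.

77

rank→(start, suffix):
  0 → (12, 'a')
  1 → (1, 'aaacdaacadba')
  2 → (6, 'aacadba')
  3 → (2, 'aacdaacadba')
  4 → (7, 'acadba')
  5 → (3, 'acdaacadba')
  6 → (9, 'adba')
  7 → (11, 'ba')
  8 → (0, 'baaacdaacadba')
  9 → (8, 'cadba')
  10 → (4, 'cdaacadba')
  11 → (5, 'daacadba')
  12 → (10, 'dba')

SA = [12, 1, 6, 2, 7, 3, 9, 11, 0, 8, 4, 5, 10]
rank  pair      lcp
   1  s[12:],s[1:]  1  'a'
   2  s[1:],s[6:]  2  'aa'
   3  s[6:],s[2:]  3  'aac'
   4  s[2:],s[7:]  1  'a'
   5  s[7:],s[3:]  2  'ac'
   6  s[3:],s[9:]  1  'a'
   7  s[9:],s[11:]  0  ''
   8  s[11:],s[0:]  2  'ba'
   9  s[0:],s[8:]  0  ''
  10  s[8:],s[4:]  1  'c'
  11  s[4:],s[5:]  0  ''
  12  s[5:],s[10:]  1  'd'

n(n+1)/2 = 13·14/2 = 91
Σ LCP = 0 + 1 + 2 + 3 + 1 + 2 + 1 + 0 + 2 + 0 + 1 + 0 + 1 = 14
distinct = 91 − 14 = 77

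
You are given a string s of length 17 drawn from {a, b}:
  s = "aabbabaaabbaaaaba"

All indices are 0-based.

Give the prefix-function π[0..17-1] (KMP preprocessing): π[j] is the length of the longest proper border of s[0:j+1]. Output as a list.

[0, 1, 0, 0, 1, 0, 1, 2, 2, 3, 4, 5, 2, 2, 2, 3, 1]

π[0] = 0
j=1 s[j]='a': π[1]=1 (border 'a')
j=2 s[j]='b': k: 1→0; π[2]=0 (border '')
j=3 s[j]='b': π[3]=0 (border '')
j=4 s[j]='a': π[4]=1 (border 'a')
j=5 s[j]='b': k: 1→0; π[5]=0 (border '')
j=6 s[j]='a': π[6]=1 (border 'a')
j=7 s[j]='a': π[7]=2 (border 'aa')
j=8 s[j]='a': k: 2→1; π[8]=2 (border 'aa')
j=9 s[j]='b': π[9]=3 (border 'aab')
j=10 s[j]='b': π[10]=4 (border 'aabb')
j=11 s[j]='a': π[11]=5 (border 'aabba')
j=12 s[j]='a': k: 5→1; π[12]=2 (border 'aa')
j=13 s[j]='a': k: 2→1; π[13]=2 (border 'aa')
j=14 s[j]='a': k: 2→1; π[14]=2 (border 'aa')
j=15 s[j]='b': π[15]=3 (border 'aab')
j=16 s[j]='a': k: 3→0; π[16]=1 (border 'a')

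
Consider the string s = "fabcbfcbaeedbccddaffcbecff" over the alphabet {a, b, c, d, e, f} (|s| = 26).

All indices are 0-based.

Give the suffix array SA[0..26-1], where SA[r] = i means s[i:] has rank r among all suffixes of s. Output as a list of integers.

rank | idx | suffix
   0 |   1 | abcbfcbaeedbccddaffcbecff
   1 |   8 | aeedbccddaffcbecff
   2 |  17 | affcbecff
   3 |   7 | baeedbccddaffcbecff
   4 |   2 | bcbfcbaeedbccddaffcbecff
   5 |  12 | bccddaffcbecff
   6 |  21 | becff
   7 |   4 | bfcbaeedbccddaffcbecff
   8 |   6 | cbaeedbccddaffcbecff
   9 |  20 | cbecff
  10 |   3 | cbfcbaeedbccddaffcbecff
  11 |  13 | ccddaffcbecff
  12 |  14 | cddaffcbecff
  13 |  23 | cff
  14 |  16 | daffcbecff
  15 |  11 | dbccddaffcbecff
  16 |  15 | ddaffcbecff
  17 |  22 | ecff
  18 |  10 | edbccddaffcbecff
  19 |   9 | eedbccddaffcbecff
  20 |  25 | f
  21 |   0 | fabcbfcbaeedbccddaffcbecff
  22 |   5 | fcbaeedbccddaffcbecff
  23 |  19 | fcbecff
  24 |  24 | ff
  25 |  18 | ffcbecff

[1, 8, 17, 7, 2, 12, 21, 4, 6, 20, 3, 13, 14, 23, 16, 11, 15, 22, 10, 9, 25, 0, 5, 19, 24, 18]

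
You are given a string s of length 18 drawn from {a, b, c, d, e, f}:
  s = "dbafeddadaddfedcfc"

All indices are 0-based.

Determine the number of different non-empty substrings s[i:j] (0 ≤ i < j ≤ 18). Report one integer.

152

rank | idx | suffix
   0 |   7 | adaddfedcfc
   1 |   9 | addfedcfc
   2 |   2 | afeddadaddfedcfc
   3 |   1 | bafeddadaddfedcfc
   4 |  17 | c
   5 |  15 | cfc
   6 |   6 | dadaddfedcfc
   7 |   8 | daddfedcfc
   8 |   0 | dbafeddadaddfedcfc
   9 |  14 | dcfc
  10 |   5 | ddadaddfedcfc
  11 |  10 | ddfedcfc
  12 |  11 | dfedcfc
  13 |  13 | edcfc
  14 |   4 | eddadaddfedcfc
  15 |  16 | fc
  16 |  12 | fedcfc
  17 |   3 | feddadaddfedcfc

SA = [7, 9, 2, 1, 17, 15, 6, 8, 0, 14, 5, 10, 11, 13, 4, 16, 12, 3]
i: (SA[i-1],SA[i]) lcp shared
  1: (7,9) 2 'ad'
  2: (9,2) 1 'a'
  3: (2,1) 0 ''
  4: (1,17) 0 ''
  5: (17,15) 1 'c'
  6: (15,6) 0 ''
  7: (6,8) 3 'dad'
  8: (8,0) 1 'd'
  9: (0,14) 1 'd'
  10: (14,5) 1 'd'
  11: (5,10) 2 'dd'
  12: (10,11) 1 'd'
  13: (11,13) 0 ''
  14: (13,4) 2 'ed'
  15: (4,16) 0 ''
  16: (16,12) 1 'f'
  17: (12,3) 3 'fed'

n(n+1)/2 = 18·19/2 = 171
Σ LCP = 0 + 2 + 1 + 0 + 0 + 1 + 0 + 3 + 1 + 1 + 1 + 2 + 1 + 0 + 2 + 0 + 1 + 3 = 19
distinct = 171 − 19 = 152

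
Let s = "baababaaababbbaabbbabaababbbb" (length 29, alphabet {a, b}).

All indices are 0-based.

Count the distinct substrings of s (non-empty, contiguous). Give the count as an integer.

rank | idx | suffix
   0 |   6 | aaababbbaabbbabaababbbb
   1 |   1 | aababaaababbbaabbbabaababbbb
   2 |   7 | aababbbaabbbabaababbbb
   3 |  21 | aababbbb
   4 |  14 | aabbbabaababbbb
   5 |   4 | abaaababbbaabbbabaababbbb
   6 |  19 | abaababbbb
   7 |   2 | ababaaababbbaabbbabaababbbb
   8 |   8 | ababbbaabbbabaababbbb
   9 |  22 | ababbbb
  10 |  10 | abbbaabbbabaababbbb
  11 |  15 | abbbabaababbbb
  12 |  24 | abbbb
  13 |  28 | b
  14 |   5 | baaababbbaabbbabaababbbb
  15 |   0 | baababaaababbbaabbbabaababbbb
  16 |  20 | baababbbb
  17 |  13 | baabbbabaababbbb
  18 |   3 | babaaababbbaabbbabaababbbb
  19 |  18 | babaababbbb
  20 |   9 | babbbaabbbabaababbbb
  21 |  23 | babbbb
  22 |  27 | bb
  23 |  12 | bbaabbbabaababbbb
  24 |  17 | bbabaababbbb
  25 |  26 | bbb
  26 |  11 | bbbaabbbabaababbbb
  27 |  16 | bbbabaababbbb
  28 |  25 | bbbb

SA = [6, 1, 7, 21, 14, 4, 19, 2, 8, 22, 10, 15, 24, 28, 5, 0, 20, 13, 3, 18, 9, 23, 27, 12, 17, 26, 11, 16, 25]
rank  pair      lcp
   1  s[6:],s[1:]  2  'aa'
   2  s[1:],s[7:]  5  'aabab'
   3  s[7:],s[21:]  7  'aababbb'
   4  s[21:],s[14:]  3  'aab'
   5  s[14:],s[4:]  1  'a'
   6  s[4:],s[19:]  4  'abaa'
   7  s[19:],s[2:]  3  'aba'
   8  s[2:],s[8:]  4  'abab'
   9  s[8:],s[22:]  6  'ababbb'
  10  s[22:],s[10:]  2  'ab'
  11  s[10:],s[15:]  5  'abbba'
  12  s[15:],s[24:]  4  'abbb'
  13  s[24:],s[28:]  0  ''
  14  s[28:],s[5:]  1  'b'
  15  s[5:],s[0:]  3  'baa'
  16  s[0:],s[20:]  6  'baabab'
  17  s[20:],s[13:]  4  'baab'
  18  s[13:],s[3:]  2  'ba'
  19  s[3:],s[18:]  5  'babaa'
  20  s[18:],s[9:]  3  'bab'
  21  s[9:],s[23:]  5  'babbb'
  22  s[23:],s[27:]  1  'b'
  23  s[27:],s[12:]  2  'bb'
  24  s[12:],s[17:]  3  'bba'
  25  s[17:],s[26:]  2  'bb'
  26  s[26:],s[11:]  3  'bbb'
  27  s[11:],s[16:]  4  'bbba'
  28  s[16:],s[25:]  3  'bbb'

n(n+1)/2 = 29·30/2 = 435
Σ LCP = 0 + 2 + 5 + 7 + 3 + 1 + 4 + 3 + 4 + 6 + 2 + 5 + 4 + 0 + 1 + 3 + 6 + 4 + 2 + 5 + 3 + 5 + 1 + 2 + 3 + 2 + 3 + 4 + 3 = 93
distinct = 435 − 93 = 342

342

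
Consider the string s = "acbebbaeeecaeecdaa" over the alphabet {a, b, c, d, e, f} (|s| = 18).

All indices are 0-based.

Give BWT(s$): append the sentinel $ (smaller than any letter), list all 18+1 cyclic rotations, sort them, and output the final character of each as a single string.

aad$cbbeceaecbeeeaa

rank  rotation             last
    0  $acbebbaeeecaeecdaa  a
    1  a$acbebbaeeecaeecda  a
    2  aa$acbebbaeeecaeecd  d
    3  acbebbaeeecaeecdaa$  $
    4  aeecdaa$acbebbaeeec  c
    5  aeeecaeecdaa$acbebb  b
    6  baeeecaeecdaa$acbeb  b
    7  bbaeeecaeecdaa$acbe  e
    8  bebbaeeecaeecdaa$ac  c
    9  caeecdaa$acbebbaeee  e
   10  cbebbaeeecaeecdaa$a  a
   11  cdaa$acbebbaeeecaee  e
   12  daa$acbebbaeeecaeec  c
   13  ebbaeeecaeecdaa$acb  b
   14  ecaeecdaa$acbebbaee  e
   15  ecdaa$acbebbaeeecae  e
   16  eecaeecdaa$acbebbae  e
   17  eecdaa$acbebbaeeeca  a
   18  eeecaeecdaa$acbebba  a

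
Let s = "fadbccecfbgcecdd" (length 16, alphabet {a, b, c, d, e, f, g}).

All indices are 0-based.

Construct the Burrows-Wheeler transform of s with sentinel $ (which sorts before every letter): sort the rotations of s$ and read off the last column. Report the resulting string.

rank  rotation           last
    0  $fadbccecfbgcecdd  d
    1  adbccecfbgcecdd$f  f
    2  bccecfbgcecdd$fad  d
    3  bgcecdd$fadbccecf  f
    4  ccecfbgcecdd$fadb  b
    5  cdd$fadbccecfbgce  e
    6  cecdd$fadbccecfbg  g
    7  cecfbgcecdd$fadbc  c
    8  cfbgcecdd$fadbcce  e
    9  d$fadbccecfbgcecd  d
   10  dbccecfbgcecdd$fa  a
   11  dd$fadbccecfbgcec  c
   12  ecdd$fadbccecfbgc  c
   13  ecfbgcecdd$fadbcc  c
   14  fadbccecfbgcecdd$  $
   15  fbgcecdd$fadbccec  c
   16  gcecdd$fadbccecfb  b

dfdfbegcedaccc$cb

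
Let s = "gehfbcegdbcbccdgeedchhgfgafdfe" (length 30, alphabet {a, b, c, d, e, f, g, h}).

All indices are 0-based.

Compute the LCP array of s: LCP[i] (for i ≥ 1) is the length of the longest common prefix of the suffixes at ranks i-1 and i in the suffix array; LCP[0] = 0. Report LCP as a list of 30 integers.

sorted suffixes:
  #0 SA[0]=25  'afdfe'
  #1 SA[1]=9  'bcbccdgeedchhgfgafdfe'
  #2 SA[2]=11  'bccdgeedchhgfgafdfe'
  #3 SA[3]=4  'bcegdbcbccdgeedchhgfgafdfe'
  #4 SA[4]=10  'cbccdgeedchhgfgafdfe'
  #5 SA[5]=12  'ccdgeedchhgfgafdfe'
  #6 SA[6]=13  'cdgeedchhgfgafdfe'
  #7 SA[7]=5  'cegdbcbccdgeedchhgfgafdfe'
  #8 SA[8]=19  'chhgfgafdfe'
  #9 SA[9]=8  'dbcbccdgeedchhgfgafdfe'
  #10 SA[10]=18  'dchhgfgafdfe'
  #11 SA[11]=27  'dfe'
  #12 SA[12]=14  'dgeedchhgfgafdfe'
  #13 SA[13]=29  'e'
  #14 SA[14]=17  'edchhgfgafdfe'
  #15 SA[15]=16  'eedchhgfgafdfe'
  #16 SA[16]=6  'egdbcbccdgeedchhgfgafdfe'
  #17 SA[17]=1  'ehfbcegdbcbccdgeedchhgfgafdfe'
  #18 SA[18]=3  'fbcegdbcbccdgeedchhgfgafdfe'
  #19 SA[19]=26  'fdfe'
  #20 SA[20]=28  'fe'
  #21 SA[21]=23  'fgafdfe'
  #22 SA[22]=24  'gafdfe'
  #23 SA[23]=7  'gdbcbccdgeedchhgfgafdfe'
  #24 SA[24]=15  'geedchhgfgafdfe'
  #25 SA[25]=0  'gehfbcegdbcbccdgeedchhgfgafdfe'
  #26 SA[26]=22  'gfgafdfe'
  #27 SA[27]=2  'hfbcegdbcbccdgeedchhgfgafdfe'
  #28 SA[28]=21  'hgfgafdfe'
  #29 SA[29]=20  'hhgfgafdfe'

SA = [25, 9, 11, 4, 10, 12, 13, 5, 19, 8, 18, 27, 14, 29, 17, 16, 6, 1, 3, 26, 28, 23, 24, 7, 15, 0, 22, 2, 21, 20]
[i] adj suffixes → lcp
  [1] 25/9 → 0 ('')
  [2] 9/11 → 2 ('bc')
  [3] 11/4 → 2 ('bc')
  [4] 4/10 → 0 ('')
  [5] 10/12 → 1 ('c')
  [6] 12/13 → 1 ('c')
  [7] 13/5 → 1 ('c')
  [8] 5/19 → 1 ('c')
  [9] 19/8 → 0 ('')
  [10] 8/18 → 1 ('d')
  [11] 18/27 → 1 ('d')
  [12] 27/14 → 1 ('d')
  [13] 14/29 → 0 ('')
  [14] 29/17 → 1 ('e')
  [15] 17/16 → 1 ('e')
  [16] 16/6 → 1 ('e')
  [17] 6/1 → 1 ('e')
  [18] 1/3 → 0 ('')
  [19] 3/26 → 1 ('f')
  [20] 26/28 → 1 ('f')
  [21] 28/23 → 1 ('f')
  [22] 23/24 → 0 ('')
  [23] 24/7 → 1 ('g')
  [24] 7/15 → 1 ('g')
  [25] 15/0 → 2 ('ge')
  [26] 0/22 → 1 ('g')
  [27] 22/2 → 0 ('')
  [28] 2/21 → 1 ('h')
  [29] 21/20 → 1 ('h')

[0, 0, 2, 2, 0, 1, 1, 1, 1, 0, 1, 1, 1, 0, 1, 1, 1, 1, 0, 1, 1, 1, 0, 1, 1, 2, 1, 0, 1, 1]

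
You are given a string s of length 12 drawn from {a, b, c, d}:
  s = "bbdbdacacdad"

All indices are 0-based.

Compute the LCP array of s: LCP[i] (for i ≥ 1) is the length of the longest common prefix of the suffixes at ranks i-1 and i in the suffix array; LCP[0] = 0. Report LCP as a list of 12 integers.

rank | idx | suffix
   0 |   5 | acacdad
   1 |   7 | acdad
   2 |  10 | ad
   3 |   0 | bbdbdacacdad
   4 |   3 | bdacacdad
   5 |   1 | bdbdacacdad
   6 |   6 | cacdad
   7 |   8 | cdad
   8 |  11 | d
   9 |   4 | dacacdad
  10 |   9 | dad
  11 |   2 | dbdacacdad

SA = [5, 7, 10, 0, 3, 1, 6, 8, 11, 4, 9, 2]
i: (SA[i-1],SA[i]) lcp shared
  1: (5,7) 2 'ac'
  2: (7,10) 1 'a'
  3: (10,0) 0 ''
  4: (0,3) 1 'b'
  5: (3,1) 2 'bd'
  6: (1,6) 0 ''
  7: (6,8) 1 'c'
  8: (8,11) 0 ''
  9: (11,4) 1 'd'
  10: (4,9) 2 'da'
  11: (9,2) 1 'd'

[0, 2, 1, 0, 1, 2, 0, 1, 0, 1, 2, 1]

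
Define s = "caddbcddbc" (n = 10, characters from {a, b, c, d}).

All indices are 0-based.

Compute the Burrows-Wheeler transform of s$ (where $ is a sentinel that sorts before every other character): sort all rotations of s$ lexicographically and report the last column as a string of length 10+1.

rank  rotation     last
    0  $caddbcddbc  c
    1  addbcddbc$c  c
    2  bc$caddbcdd  d
    3  bcddbc$cadd  d
    4  c$caddbcddb  b
    5  caddbcddbc$  $
    6  cddbc$caddb  b
    7  dbc$caddbcd  d
    8  dbcddbc$cad  d
    9  ddbc$caddbc  c
   10  ddbcddbc$ca  a

ccddb$bddca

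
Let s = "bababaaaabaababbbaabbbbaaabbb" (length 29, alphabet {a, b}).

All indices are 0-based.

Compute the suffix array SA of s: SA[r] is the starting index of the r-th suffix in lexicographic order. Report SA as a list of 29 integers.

[5, 6, 23, 7, 10, 24, 17, 3, 8, 1, 11, 25, 13, 18, 28, 4, 22, 9, 16, 2, 0, 12, 27, 21, 15, 26, 20, 14, 19]

rank | idx | suffix
   0 |   5 | aaaabaababbbaabbbbaaabbb
   1 |   6 | aaabaababbbaabbbbaaabbb
   2 |  23 | aaabbb
   3 |   7 | aabaababbbaabbbbaaabbb
   4 |  10 | aababbbaabbbbaaabbb
   5 |  24 | aabbb
   6 |  17 | aabbbbaaabbb
   7 |   3 | abaaaabaababbbaabbbbaaabbb
   8 |   8 | abaababbbaabbbbaaabbb
   9 |   1 | ababaaaabaababbbaabbbbaaabbb
  10 |  11 | ababbbaabbbbaaabbb
  11 |  25 | abbb
  12 |  13 | abbbaabbbbaaabbb
  13 |  18 | abbbbaaabbb
  14 |  28 | b
  15 |   4 | baaaabaababbbaabbbbaaabbb
  16 |  22 | baaabbb
  17 |   9 | baababbbaabbbbaaabbb
  18 |  16 | baabbbbaaabbb
  19 |   2 | babaaaabaababbbaabbbbaaabbb
  20 |   0 | bababaaaabaababbbaabbbbaaabbb
  21 |  12 | babbbaabbbbaaabbb
  22 |  27 | bb
  23 |  21 | bbaaabbb
  24 |  15 | bbaabbbbaaabbb
  25 |  26 | bbb
  26 |  20 | bbbaaabbb
  27 |  14 | bbbaabbbbaaabbb
  28 |  19 | bbbbaaabbb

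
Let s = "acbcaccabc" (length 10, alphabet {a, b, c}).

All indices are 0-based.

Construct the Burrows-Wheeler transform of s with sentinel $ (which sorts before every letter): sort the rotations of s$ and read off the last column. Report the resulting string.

cc$cacbcbaa

rank  rotation     last
    0  $acbcaccabc  c
    1  abc$acbcacc  c
    2  acbcaccabc$  $
    3  accabc$acbc  c
    4  bc$acbcacca  a
    5  bcaccabc$ac  c
    6  c$acbcaccab  b
    7  cabc$acbcac  c
    8  caccabc$acb  b
    9  cbcaccabc$a  a
   10  ccabc$acbca  a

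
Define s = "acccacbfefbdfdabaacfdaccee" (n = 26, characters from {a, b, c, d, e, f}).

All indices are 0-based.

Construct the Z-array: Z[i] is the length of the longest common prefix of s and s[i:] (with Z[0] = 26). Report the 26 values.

Z[0]=26
i=1: fresh scan; Z[1]=0
i=2: fresh scan; Z[2]=0
i=3: fresh scan; Z[3]=0
i=4: fresh scan; Z[4]=2 grow→box=[4,6)
i=5: min(r-i=1, Z[1]=0)=0; Z[5]=0
i=6: fresh scan; Z[6]=0
i=7: fresh scan; Z[7]=0
i=8: fresh scan; Z[8]=0
i=9: fresh scan; Z[9]=0
i=10: fresh scan; Z[10]=0
i=11: fresh scan; Z[11]=0
i=12: fresh scan; Z[12]=0
i=13: fresh scan; Z[13]=0
i=14: fresh scan; Z[14]=1 grow→box=[14,15)
i=15: fresh scan; Z[15]=0
i=16: fresh scan; Z[16]=1 grow→box=[16,17)
i=17: fresh scan; Z[17]=2 grow→box=[17,19)
i=18: min(r-i=1, Z[1]=0)=0; Z[18]=0
i=19: fresh scan; Z[19]=0
i=20: fresh scan; Z[20]=0
i=21: fresh scan; Z[21]=3 grow→box=[21,24)
i=22: min(r-i=2, Z[1]=0)=0; Z[22]=0
i=23: min(r-i=1, Z[2]=0)=0; Z[23]=0
i=24: fresh scan; Z[24]=0
i=25: fresh scan; Z[25]=0

[26, 0, 0, 0, 2, 0, 0, 0, 0, 0, 0, 0, 0, 0, 1, 0, 1, 2, 0, 0, 0, 3, 0, 0, 0, 0]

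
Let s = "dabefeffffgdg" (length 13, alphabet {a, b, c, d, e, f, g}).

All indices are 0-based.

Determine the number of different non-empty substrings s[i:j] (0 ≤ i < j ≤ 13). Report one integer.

80

rank→(start, suffix):
  0 → (1, 'abefeffffgdg')
  1 → (2, 'befeffffgdg')
  2 → (0, 'dabefeffffgdg')
  3 → (11, 'dg')
  4 → (3, 'efeffffgdg')
  5 → (5, 'effffgdg')
  6 → (4, 'feffffgdg')
  7 → (6, 'ffffgdg')
  8 → (7, 'fffgdg')
  9 → (8, 'ffgdg')
  10 → (9, 'fgdg')
  11 → (12, 'g')
  12 → (10, 'gdg')

SA = [1, 2, 0, 11, 3, 5, 4, 6, 7, 8, 9, 12, 10]
[i] adj suffixes → lcp
  [1] 1/2 → 0 ('')
  [2] 2/0 → 0 ('')
  [3] 0/11 → 1 ('d')
  [4] 11/3 → 0 ('')
  [5] 3/5 → 2 ('ef')
  [6] 5/4 → 0 ('')
  [7] 4/6 → 1 ('f')
  [8] 6/7 → 3 ('fff')
  [9] 7/8 → 2 ('ff')
  [10] 8/9 → 1 ('f')
  [11] 9/12 → 0 ('')
  [12] 12/10 → 1 ('g')

n(n+1)/2 = 13·14/2 = 91
Σ LCP = 0 + 0 + 0 + 1 + 0 + 2 + 0 + 1 + 3 + 2 + 1 + 0 + 1 = 11
distinct = 91 − 11 = 80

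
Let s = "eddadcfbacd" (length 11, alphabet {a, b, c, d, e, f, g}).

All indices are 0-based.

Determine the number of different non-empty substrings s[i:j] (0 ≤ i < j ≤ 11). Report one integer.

rank | idx | suffix
   0 |   8 | acd
   1 |   3 | adcfbacd
   2 |   7 | bacd
   3 |   9 | cd
   4 |   5 | cfbacd
   5 |  10 | d
   6 |   2 | dadcfbacd
   7 |   4 | dcfbacd
   8 |   1 | ddadcfbacd
   9 |   0 | eddadcfbacd
  10 |   6 | fbacd

SA = [8, 3, 7, 9, 5, 10, 2, 4, 1, 0, 6]
rank  pair      lcp
   1  s[8:],s[3:]  1  'a'
   2  s[3:],s[7:]  0  ''
   3  s[7:],s[9:]  0  ''
   4  s[9:],s[5:]  1  'c'
   5  s[5:],s[10:]  0  ''
   6  s[10:],s[2:]  1  'd'
   7  s[2:],s[4:]  1  'd'
   8  s[4:],s[1:]  1  'd'
   9  s[1:],s[0:]  0  ''
  10  s[0:],s[6:]  0  ''

n(n+1)/2 = 11·12/2 = 66
Σ LCP = 0 + 1 + 0 + 0 + 1 + 0 + 1 + 1 + 1 + 0 + 0 = 5
distinct = 66 − 5 = 61

61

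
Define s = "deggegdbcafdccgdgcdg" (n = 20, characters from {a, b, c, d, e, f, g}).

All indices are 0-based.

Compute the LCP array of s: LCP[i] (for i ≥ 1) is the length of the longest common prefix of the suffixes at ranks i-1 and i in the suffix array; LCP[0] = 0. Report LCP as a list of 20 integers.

sorted suffixes:
  #0 SA[0]=9  'afdccgdgcdg'
  #1 SA[1]=7  'bcafdccgdgcdg'
  #2 SA[2]=8  'cafdccgdgcdg'
  #3 SA[3]=12  'ccgdgcdg'
  #4 SA[4]=17  'cdg'
  #5 SA[5]=13  'cgdgcdg'
  #6 SA[6]=6  'dbcafdccgdgcdg'
  #7 SA[7]=11  'dccgdgcdg'
  #8 SA[8]=0  'deggegdbcafdccgdgcdg'
  #9 SA[9]=18  'dg'
  #10 SA[10]=15  'dgcdg'
  #11 SA[11]=4  'egdbcafdccgdgcdg'
  #12 SA[12]=1  'eggegdbcafdccgdgcdg'
  #13 SA[13]=10  'fdccgdgcdg'
  #14 SA[14]=19  'g'
  #15 SA[15]=16  'gcdg'
  #16 SA[16]=5  'gdbcafdccgdgcdg'
  #17 SA[17]=14  'gdgcdg'
  #18 SA[18]=3  'gegdbcafdccgdgcdg'
  #19 SA[19]=2  'ggegdbcafdccgdgcdg'

SA = [9, 7, 8, 12, 17, 13, 6, 11, 0, 18, 15, 4, 1, 10, 19, 16, 5, 14, 3, 2]
[i] adj suffixes → lcp
  [1] 9/7 → 0 ('')
  [2] 7/8 → 0 ('')
  [3] 8/12 → 1 ('c')
  [4] 12/17 → 1 ('c')
  [5] 17/13 → 1 ('c')
  [6] 13/6 → 0 ('')
  [7] 6/11 → 1 ('d')
  [8] 11/0 → 1 ('d')
  [9] 0/18 → 1 ('d')
  [10] 18/15 → 2 ('dg')
  [11] 15/4 → 0 ('')
  [12] 4/1 → 2 ('eg')
  [13] 1/10 → 0 ('')
  [14] 10/19 → 0 ('')
  [15] 19/16 → 1 ('g')
  [16] 16/5 → 1 ('g')
  [17] 5/14 → 2 ('gd')
  [18] 14/3 → 1 ('g')
  [19] 3/2 → 1 ('g')

[0, 0, 0, 1, 1, 1, 0, 1, 1, 1, 2, 0, 2, 0, 0, 1, 1, 2, 1, 1]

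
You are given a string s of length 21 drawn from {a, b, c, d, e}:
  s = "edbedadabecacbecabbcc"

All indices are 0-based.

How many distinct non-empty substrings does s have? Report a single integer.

rank→(start, suffix):
  0 → (16, 'abbcc')
  1 → (7, 'abecacbecabbcc')
  2 → (11, 'acbecabbcc')
  3 → (5, 'adabecacbecabbcc')
  4 → (17, 'bbcc')
  5 → (18, 'bcc')
  6 → (13, 'becabbcc')
  7 → (8, 'becacbecabbcc')
  8 → (2, 'bedadabecacbecabbcc')
  9 → (20, 'c')
  10 → (15, 'cabbcc')
  11 → (10, 'cacbecabbcc')
  12 → (12, 'cbecabbcc')
  13 → (19, 'cc')
  14 → (6, 'dabecacbecabbcc')
  15 → (4, 'dadabecacbecabbcc')
  16 → (1, 'dbedadabecacbecabbcc')
  17 → (14, 'ecabbcc')
  18 → (9, 'ecacbecabbcc')
  19 → (3, 'edadabecacbecabbcc')
  20 → (0, 'edbedadabecacbecabbcc')

SA = [16, 7, 11, 5, 17, 18, 13, 8, 2, 20, 15, 10, 12, 19, 6, 4, 1, 14, 9, 3, 0]
[i] adj suffixes → lcp
  [1] 16/7 → 2 ('ab')
  [2] 7/11 → 1 ('a')
  [3] 11/5 → 1 ('a')
  [4] 5/17 → 0 ('')
  [5] 17/18 → 1 ('b')
  [6] 18/13 → 1 ('b')
  [7] 13/8 → 4 ('beca')
  [8] 8/2 → 2 ('be')
  [9] 2/20 → 0 ('')
  [10] 20/15 → 1 ('c')
  [11] 15/10 → 2 ('ca')
  [12] 10/12 → 1 ('c')
  [13] 12/19 → 1 ('c')
  [14] 19/6 → 0 ('')
  [15] 6/4 → 2 ('da')
  [16] 4/1 → 1 ('d')
  [17] 1/14 → 0 ('')
  [18] 14/9 → 3 ('eca')
  [19] 9/3 → 1 ('e')
  [20] 3/0 → 2 ('ed')

n(n+1)/2 = 21·22/2 = 231
Σ LCP = 0 + 2 + 1 + 1 + 0 + 1 + 1 + 4 + 2 + 0 + 1 + 2 + 1 + 1 + 0 + 2 + 1 + 0 + 3 + 1 + 2 = 26
distinct = 231 − 26 = 205

205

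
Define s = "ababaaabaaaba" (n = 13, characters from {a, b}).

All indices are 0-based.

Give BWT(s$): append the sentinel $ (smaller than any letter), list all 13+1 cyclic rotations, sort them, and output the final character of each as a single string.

abbbaaaab$aaaa

rank  rotation        last
    0  $ababaaabaaaba  a
    1  a$ababaaabaaab  b
    2  aaaba$ababaaab  b
    3  aaabaaaba$abab  b
    4  aaba$ababaaaba  a
    5  aabaaaba$ababa  a
    6  aba$ababaaabaa  a
    7  abaaaba$ababaa  a
    8  abaaabaaaba$ab  b
    9  ababaaabaaaba$  $
   10  ba$ababaaabaaa  a
   11  baaaba$ababaaa  a
   12  baaabaaaba$aba  a
   13  babaaabaaaba$a  a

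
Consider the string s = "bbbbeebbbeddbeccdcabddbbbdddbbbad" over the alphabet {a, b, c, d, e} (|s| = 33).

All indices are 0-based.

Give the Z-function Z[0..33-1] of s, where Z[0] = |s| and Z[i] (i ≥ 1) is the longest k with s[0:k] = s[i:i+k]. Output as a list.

Z[0]=33
i=1: fresh scan; Z[1]=3 extend→box=[1,4)
i=2: min(r-i=2, Z[1]=3)=2; Z[2]=2
i=3: min(r-i=1, Z[2]=2)=1; Z[3]=1
i=4: fresh scan; Z[4]=0
i=5: fresh scan; Z[5]=0
i=6: fresh scan; Z[6]=3 extend→box=[6,9)
i=7: min(r-i=2, Z[1]=3)=2; Z[7]=2
i=8: min(r-i=1, Z[2]=2)=1; Z[8]=1
i=9: fresh scan; Z[9]=0
i=10: fresh scan; Z[10]=0
i=11: fresh scan; Z[11]=0
i=12: fresh scan; Z[12]=1 extend→box=[12,13)
i=13: fresh scan; Z[13]=0
i=14: fresh scan; Z[14]=0
i=15: fresh scan; Z[15]=0
i=16: fresh scan; Z[16]=0
i=17: fresh scan; Z[17]=0
i=18: fresh scan; Z[18]=0
i=19: fresh scan; Z[19]=1 extend→box=[19,20)
i=20: fresh scan; Z[20]=0
i=21: fresh scan; Z[21]=0
i=22: fresh scan; Z[22]=3 extend→box=[22,25)
i=23: min(r-i=2, Z[1]=3)=2; Z[23]=2
i=24: min(r-i=1, Z[2]=2)=1; Z[24]=1
i=25: fresh scan; Z[25]=0
i=26: fresh scan; Z[26]=0
i=27: fresh scan; Z[27]=0
i=28: fresh scan; Z[28]=3 extend→box=[28,31)
i=29: min(r-i=2, Z[1]=3)=2; Z[29]=2
i=30: min(r-i=1, Z[2]=2)=1; Z[30]=1
i=31: fresh scan; Z[31]=0
i=32: fresh scan; Z[32]=0

[33, 3, 2, 1, 0, 0, 3, 2, 1, 0, 0, 0, 1, 0, 0, 0, 0, 0, 0, 1, 0, 0, 3, 2, 1, 0, 0, 0, 3, 2, 1, 0, 0]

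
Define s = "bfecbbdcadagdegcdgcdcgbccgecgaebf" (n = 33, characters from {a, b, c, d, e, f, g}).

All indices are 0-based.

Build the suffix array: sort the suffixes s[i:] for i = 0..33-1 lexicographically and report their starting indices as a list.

[8, 29, 10, 4, 22, 5, 31, 0, 7, 3, 23, 18, 15, 27, 20, 24, 9, 6, 19, 12, 16, 30, 2, 26, 13, 32, 1, 28, 21, 17, 14, 11, 25]

rank→(start, suffix):
  0 → (8, 'adagdegcdgcdcgbccgecgaebf')
  1 → (29, 'aebf')
  2 → (10, 'agdegcdgcdcgbccgecgaebf')
  3 → (4, 'bbdcadagdegcdgcdcgbccgecgaebf')
  4 → (22, 'bccgecgaebf')
  5 → (5, 'bdcadagdegcdgcdcgbccgecgaebf')
  6 → (31, 'bf')
  7 → (0, 'bfecbbdcadagdegcdgcdcgbccgecgaebf')
  8 → (7, 'cadagdegcdgcdcgbccgecgaebf')
  9 → (3, 'cbbdcadagdegcdgcdcgbccgecgaebf')
  10 → (23, 'ccgecgaebf')
  11 → (18, 'cdcgbccgecgaebf')
  12 → (15, 'cdgcdcgbccgecgaebf')
  13 → (27, 'cgaebf')
  14 → (20, 'cgbccgecgaebf')
  15 → (24, 'cgecgaebf')
  16 → (9, 'dagdegcdgcdcgbccgecgaebf')
  17 → (6, 'dcadagdegcdgcdcgbccgecgaebf')
  18 → (19, 'dcgbccgecgaebf')
  19 → (12, 'degcdgcdcgbccgecgaebf')
  20 → (16, 'dgcdcgbccgecgaebf')
  21 → (30, 'ebf')
  22 → (2, 'ecbbdcadagdegcdgcdcgbccgecgaebf')
  23 → (26, 'ecgaebf')
  24 → (13, 'egcdgcdcgbccgecgaebf')
  25 → (32, 'f')
  26 → (1, 'fecbbdcadagdegcdgcdcgbccgecgaebf')
  27 → (28, 'gaebf')
  28 → (21, 'gbccgecgaebf')
  29 → (17, 'gcdcgbccgecgaebf')
  30 → (14, 'gcdgcdcgbccgecgaebf')
  31 → (11, 'gdegcdgcdcgbccgecgaebf')
  32 → (25, 'gecgaebf')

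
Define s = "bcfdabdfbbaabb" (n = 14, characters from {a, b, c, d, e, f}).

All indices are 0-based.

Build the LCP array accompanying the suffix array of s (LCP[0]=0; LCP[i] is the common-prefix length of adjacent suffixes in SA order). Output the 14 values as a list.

rank | idx | suffix
   0 |  10 | aabb
   1 |  11 | abb
   2 |   4 | abdfbbaabb
   3 |  13 | b
   4 |   9 | baabb
   5 |  12 | bb
   6 |   8 | bbaabb
   7 |   0 | bcfdabdfbbaabb
   8 |   5 | bdfbbaabb
   9 |   1 | cfdabdfbbaabb
  10 |   3 | dabdfbbaabb
  11 |   6 | dfbbaabb
  12 |   7 | fbbaabb
  13 |   2 | fdabdfbbaabb

SA = [10, 11, 4, 13, 9, 12, 8, 0, 5, 1, 3, 6, 7, 2]
[i] adj suffixes → lcp
  [1] 10/11 → 1 ('a')
  [2] 11/4 → 2 ('ab')
  [3] 4/13 → 0 ('')
  [4] 13/9 → 1 ('b')
  [5] 9/12 → 1 ('b')
  [6] 12/8 → 2 ('bb')
  [7] 8/0 → 1 ('b')
  [8] 0/5 → 1 ('b')
  [9] 5/1 → 0 ('')
  [10] 1/3 → 0 ('')
  [11] 3/6 → 1 ('d')
  [12] 6/7 → 0 ('')
  [13] 7/2 → 1 ('f')

[0, 1, 2, 0, 1, 1, 2, 1, 1, 0, 0, 1, 0, 1]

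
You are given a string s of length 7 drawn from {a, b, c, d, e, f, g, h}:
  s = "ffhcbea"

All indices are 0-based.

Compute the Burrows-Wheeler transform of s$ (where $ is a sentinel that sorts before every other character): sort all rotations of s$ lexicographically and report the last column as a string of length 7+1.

aechb$ff

rank  rotation  last
    0  $ffhcbea  a
    1  a$ffhcbe  e
    2  bea$ffhc  c
    3  cbea$ffh  h
    4  ea$ffhcb  b
    5  ffhcbea$  $
    6  fhcbea$f  f
    7  hcbea$ff  f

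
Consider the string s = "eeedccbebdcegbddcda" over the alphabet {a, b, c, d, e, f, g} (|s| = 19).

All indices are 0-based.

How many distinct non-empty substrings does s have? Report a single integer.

rank→(start, suffix):
  0 → (18, 'a')
  1 → (8, 'bdcegbddcda')
  2 → (13, 'bddcda')
  3 → (6, 'bebdcegbddcda')
  4 → (5, 'cbebdcegbddcda')
  5 → (4, 'ccbebdcegbddcda')
  6 → (16, 'cda')
  7 → (10, 'cegbddcda')
  8 → (17, 'da')
  9 → (3, 'dccbebdcegbddcda')
  10 → (15, 'dcda')
  11 → (9, 'dcegbddcda')
  12 → (14, 'ddcda')
  13 → (7, 'ebdcegbddcda')
  14 → (2, 'edccbebdcegbddcda')
  15 → (1, 'eedccbebdcegbddcda')
  16 → (0, 'eeedccbebdcegbddcda')
  17 → (11, 'egbddcda')
  18 → (12, 'gbddcda')

SA = [18, 8, 13, 6, 5, 4, 16, 10, 17, 3, 15, 9, 14, 7, 2, 1, 0, 11, 12]
i: (SA[i-1],SA[i]) lcp shared
  1: (18,8) 0 ''
  2: (8,13) 2 'bd'
  3: (13,6) 1 'b'
  4: (6,5) 0 ''
  5: (5,4) 1 'c'
  6: (4,16) 1 'c'
  7: (16,10) 1 'c'
  8: (10,17) 0 ''
  9: (17,3) 1 'd'
  10: (3,15) 2 'dc'
  11: (15,9) 2 'dc'
  12: (9,14) 1 'd'
  13: (14,7) 0 ''
  14: (7,2) 1 'e'
  15: (2,1) 1 'e'
  16: (1,0) 2 'ee'
  17: (0,11) 1 'e'
  18: (11,12) 0 ''

n(n+1)/2 = 19·20/2 = 190
Σ LCP = 0 + 0 + 2 + 1 + 0 + 1 + 1 + 1 + 0 + 1 + 2 + 2 + 1 + 0 + 1 + 1 + 2 + 1 + 0 = 17
distinct = 190 − 17 = 173

173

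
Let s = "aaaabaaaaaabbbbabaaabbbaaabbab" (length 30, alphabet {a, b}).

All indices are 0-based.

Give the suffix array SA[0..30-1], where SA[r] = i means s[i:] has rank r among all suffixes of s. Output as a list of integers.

sorted suffixes:
  #0 SA[0]=5  'aaaaaabbbbabaaabbbaaabbab'
  #1 SA[1]=6  'aaaaabbbbabaaabbbaaabbab'
  #2 SA[2]=0  'aaaabaaaaaabbbbabaaabbbaaabbab'
  #3 SA[3]=7  'aaaabbbbabaaabbbaaabbab'
  #4 SA[4]=1  'aaabaaaaaabbbbabaaabbbaaabbab'
  #5 SA[5]=23  'aaabbab'
  #6 SA[6]=17  'aaabbbaaabbab'
  #7 SA[7]=8  'aaabbbbabaaabbbaaabbab'
  #8 SA[8]=2  'aabaaaaaabbbbabaaabbbaaabbab'
  #9 SA[9]=24  'aabbab'
  #10 SA[10]=18  'aabbbaaabbab'
  #11 SA[11]=9  'aabbbbabaaabbbaaabbab'
  #12 SA[12]=28  'ab'
  #13 SA[13]=3  'abaaaaaabbbbabaaabbbaaabbab'
  #14 SA[14]=15  'abaaabbbaaabbab'
  #15 SA[15]=25  'abbab'
  #16 SA[16]=19  'abbbaaabbab'
  #17 SA[17]=10  'abbbbabaaabbbaaabbab'
  #18 SA[18]=29  'b'
  #19 SA[19]=4  'baaaaaabbbbabaaabbbaaabbab'
  #20 SA[20]=22  'baaabbab'
  #21 SA[21]=16  'baaabbbaaabbab'
  #22 SA[22]=27  'bab'
  #23 SA[23]=14  'babaaabbbaaabbab'
  #24 SA[24]=21  'bbaaabbab'
  #25 SA[25]=26  'bbab'
  #26 SA[26]=13  'bbabaaabbbaaabbab'
  #27 SA[27]=20  'bbbaaabbab'
  #28 SA[28]=12  'bbbabaaabbbaaabbab'
  #29 SA[29]=11  'bbbbabaaabbbaaabbab'

[5, 6, 0, 7, 1, 23, 17, 8, 2, 24, 18, 9, 28, 3, 15, 25, 19, 10, 29, 4, 22, 16, 27, 14, 21, 26, 13, 20, 12, 11]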